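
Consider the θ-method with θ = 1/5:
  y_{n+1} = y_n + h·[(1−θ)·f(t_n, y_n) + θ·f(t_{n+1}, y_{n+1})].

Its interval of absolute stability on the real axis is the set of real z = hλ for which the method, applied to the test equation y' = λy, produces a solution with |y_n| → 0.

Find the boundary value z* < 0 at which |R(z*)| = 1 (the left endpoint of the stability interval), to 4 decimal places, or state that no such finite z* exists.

left endpoint -3.3333.

Test eqn y'=λy, z=hλ:
  y_{n+1} = y_n + z·[4/5·y_n + 1/5·y_{n+1}] ⇒ (1 − 1/5z)y_{n+1} = (1 + 4/5z)y_n
  Hence R(z) = (1 + 4/5z)/(1 − 1/5z).

Solve |R(x)|<1 on ℝ⁻.
x=-1.66: |R|=0.2462
R=−1: 1+4/5x = −1+1/5x ⇒ -3/5x=2 ⇒ x=2/(-3/5)=-3.3333
Confirm numerically:
  x=-3.299: |R|=0.98759 <1
  x=-2.522: |R|=0.67642 <1
  x=-2.495: |R|=0.66444 <1
  x=-1.718: |R|=0.27865 <1
  x=-3.663: |R|=1.11416 >1
  x=-3.649: |R|=1.10949 >1
  x=-3.376: |R|=1.01528 >1
Interval (-3.3333, 0).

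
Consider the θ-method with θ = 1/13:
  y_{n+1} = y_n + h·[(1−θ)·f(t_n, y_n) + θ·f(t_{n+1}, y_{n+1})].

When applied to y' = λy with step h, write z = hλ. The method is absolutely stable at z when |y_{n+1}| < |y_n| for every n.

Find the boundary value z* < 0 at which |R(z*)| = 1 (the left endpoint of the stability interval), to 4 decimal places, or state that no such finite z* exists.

Test eqn y'=λy, z=hλ:
  y_{n+1} = y_n + z·[12/13·y_n + 1/13·y_{n+1}] ⇒ (1 − 1/13z)y_{n+1} = (1 + 12/13z)y_n
  R(z) = (1 + 12/13z)/(1 − 1/13z).

Need |R(x)|<1, x<0.
x=-1.38: |R|=0.2476
R=−1: 1+12/13x = −1+1/13x ⇒ -11/13x=2 ⇒ x=2/(-11/13)=-2.3636
Confirm numerically:
  x=-2.239: |R|=0.91003 <1
  x=-2.169: |R|=0.85886 <1
  x=-1.496: |R|=0.34161 <1
  x=-1.179: |R|=0.08096 <1
  x=-2.729: |R|=1.25552 >1
  x=-2.698: |R|=1.23430 >1
  x=-2.534: |R|=1.12064 >1
Stable set (-2.3636, 0).

left endpoint -2.3636.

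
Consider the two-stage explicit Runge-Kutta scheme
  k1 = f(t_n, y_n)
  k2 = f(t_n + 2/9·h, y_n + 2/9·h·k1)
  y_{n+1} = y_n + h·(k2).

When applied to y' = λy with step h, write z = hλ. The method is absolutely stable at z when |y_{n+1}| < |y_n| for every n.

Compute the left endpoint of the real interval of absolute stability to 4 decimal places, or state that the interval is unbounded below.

left endpoint -4.5000.

Set f=λy, z=hλ:
  k1=λy_n ⇒ h·k1=z·y_n;  k2=λ(1+2/9z)y_n ⇒ h·k2=z(1+2/9z)y_n
  y_{n+1}/y_n = 1 + z(1+2/9z) = 1 + z + 2/9z²
  so R(z) = 1 + z + 2/9z².

Solve |R(x)|<1 on ℝ⁻.
x=-1.02: |R|=0.2112
R=1: x+2/9x²=0 ⇒ x=−9/2=-4.5000; min R=1−1/(4·2/9)=-0.1250>−1
Confirm numerically:
  x=-3.186: |R|=0.06969 <1
  x=-3.107: |R|=0.03821 <1
  x=-2.821: |R|=0.05255 <1
  x=-4.952: |R|=1.49740 >1
  x=-4.684: |R|=1.19152 >1
  x=-4.605: |R|=1.10745 >1
So |R|<1 on (-4.5000, 0).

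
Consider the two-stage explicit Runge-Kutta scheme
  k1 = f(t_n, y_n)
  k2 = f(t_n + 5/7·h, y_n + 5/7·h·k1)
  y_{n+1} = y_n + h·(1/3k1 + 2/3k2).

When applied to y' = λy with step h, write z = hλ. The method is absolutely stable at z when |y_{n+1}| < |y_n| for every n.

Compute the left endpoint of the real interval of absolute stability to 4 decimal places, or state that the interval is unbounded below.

z* = -2.1000.

With y'=λy (z=hλ):
  k1=λy_n ⇒ h·k1=z·y_n;  k2=λ(1+5/7z)y_n ⇒ h·k2=z(1+5/7z)y_n
  y_{n+1}/y_n = 1 + 1/3z + 2/3z(1+5/7z) = 1 + z + 10/21z²
  ⇒ R(z) = 1 + z + 10/21z².

Boundary: |R(x)|=1, x<0.
x=-1.72: |R|=0.6888
R=1: x+10/21x²=0 ⇒ x=−21/10=-2.1000; min R=1−1/(4·10/21)=0.4750>−1
Confirm numerically:
  x=-1.914: |R|=0.83047 <1
  x=-1.340: |R|=0.51505 <1
  x=-1.297: |R|=0.50405 <1
  x=-2.255: |R|=1.16644 >1
  x=-2.215: |R|=1.12130 >1
  x=-2.190: |R|=1.09386 >1
So |R|<1 on (-2.1000, 0).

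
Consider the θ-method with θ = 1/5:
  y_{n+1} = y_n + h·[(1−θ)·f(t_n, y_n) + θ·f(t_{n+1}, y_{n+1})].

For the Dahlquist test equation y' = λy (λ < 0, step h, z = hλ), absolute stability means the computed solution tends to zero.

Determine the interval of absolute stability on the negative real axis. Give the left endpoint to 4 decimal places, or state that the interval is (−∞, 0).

On y'=λy, z=hλ:
  y_{n+1} = y_n + z·[4/5·y_n + 1/5·y_{n+1}] ⇒ (1 − 1/5z)y_{n+1} = (1 + 4/5z)y_n
  R(z) = (1 + 4/5z)/(1 − 1/5z).

Boundary: |R(x)|=1, x<0.
x=-0.39: |R|=0.6382
R=−1: 1+4/5x = −1+1/5x ⇒ -3/5x=2 ⇒ x=2/(-3/5)=-3.3333
Confirm numerically:
  x=-3.111: |R|=0.91777 <1
  x=-2.572: |R|=0.69836 <1
  x=-2.421: |R|=0.63118 <1
  x=-1.887: |R|=0.36997 <1
  x=-3.867: |R|=1.18056 >1
  x=-3.760: |R|=1.14612 >1
Stable set (-3.3333, 0).

(-3.3333, 0).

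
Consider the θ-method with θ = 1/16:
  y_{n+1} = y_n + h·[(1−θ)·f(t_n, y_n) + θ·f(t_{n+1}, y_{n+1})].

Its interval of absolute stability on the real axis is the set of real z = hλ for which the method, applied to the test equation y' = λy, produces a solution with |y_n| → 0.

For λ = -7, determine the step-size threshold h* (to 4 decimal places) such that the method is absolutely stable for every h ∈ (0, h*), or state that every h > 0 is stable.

On y'=λy, z=hλ:
  y_{n+1} = y_n + z·[15/16·y_n + 1/16·y_{n+1}] ⇒ (1 − 1/16z)y_{n+1} = (1 + 15/16z)y_n
  so R(z) = (1 + 15/16z)/(1 − 1/16z).

Need |R(x)|<1, x<0.
x=-1.69: |R|=0.5285
R=−1: 1+15/16x = −1+1/16x ⇒ -7/8x=2 ⇒ x=2/(-7/8)=-2.2857
Confirm numerically:
  x=-2.184: |R|=0.92169 <1
  x=-1.894: |R|=0.69353 <1
  x=-1.428: |R|=0.31099 <1
  x=-2.588: |R|=1.22767 >1
  x=-2.438: |R|=1.11563 >1
Interval (-2.2857, 0).

(-2.2857,0); λ=-7 ⇒ h* = (16/7)/7 = 0.3265.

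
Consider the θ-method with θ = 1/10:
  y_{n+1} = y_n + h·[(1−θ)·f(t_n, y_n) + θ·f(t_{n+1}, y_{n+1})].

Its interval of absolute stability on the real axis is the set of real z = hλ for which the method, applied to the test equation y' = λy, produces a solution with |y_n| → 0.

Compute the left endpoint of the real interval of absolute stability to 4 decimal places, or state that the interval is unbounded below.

With y'=λy (z=hλ):
  y_{n+1} = y_n + z·[9/10·y_n + 1/10·y_{n+1}] ⇒ (1 − 1/10z)y_{n+1} = (1 + 9/10z)y_n
  Hence R(z) = (1 + 9/10z)/(1 − 1/10z).

Need |R(x)|<1, x<0.
x=-0.67: |R|=0.3721
R=−1: 1+9/10x = −1+1/10x ⇒ -4/5x=2 ⇒ x=2/(-4/5)=-2.5000
Confirm numerically:
  x=-1.309: |R|=0.15749 <1
  x=-1.218: |R|=0.08576 <1
  x=-1.131: |R|=0.01608 <1
  x=-1.011: |R|=0.08183 <1
  x=-2.958: |R|=1.28276 >1
  x=-2.876: |R|=1.23361 >1
  x=-2.790: |R|=1.18139 >1
Interval (-2.5000, 0).

z* = -2.5000.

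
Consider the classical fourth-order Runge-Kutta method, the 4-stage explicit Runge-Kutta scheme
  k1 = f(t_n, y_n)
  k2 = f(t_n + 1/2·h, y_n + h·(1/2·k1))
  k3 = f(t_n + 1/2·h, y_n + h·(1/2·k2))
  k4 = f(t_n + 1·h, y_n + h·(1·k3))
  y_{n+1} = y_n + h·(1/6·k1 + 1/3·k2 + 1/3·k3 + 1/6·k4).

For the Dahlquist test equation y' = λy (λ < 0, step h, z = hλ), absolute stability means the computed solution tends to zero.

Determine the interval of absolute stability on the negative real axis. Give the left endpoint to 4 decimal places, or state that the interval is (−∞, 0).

(-2.7853, 0).

Test eqn y'=λy, z=hλ:
  order 4, 4-stage ⇒ R(z)=1+z+z^2/2+z^3/6+z^4/24
  (e.g. R(-0.53)=0.58892, |R|=0.58892)

Solve |R(x)|<1 on ℝ⁻.
x=-0.53: |R|=0.5889
|R(-1.91)|=0.3073 |R(-1.13)|=0.3359 |R(-1.04)|=0.3621
Bisect:
  x_lo=-3.5180 |R|=2.7957  x_hi=-0.2896 |R|=0.7486
  mid=-1.90381 |R|=0.30575 →hi
  mid=-2.71090 |R|=0.89351 →hi
  mid=-3.11445 |R|=1.62078 →lo
  mid=-2.91268 |R|=1.20966 →lo
  mid=-2.81179 |R|=1.04069 →lo
  mid=-2.76135 |R|=0.96449 →hi
  mid=-2.78657 |R|=1.00192 →lo
  mid=-2.77396 |R|=0.98304 →hi
  ...
  [-2.78539,-2.78519] ⇒ x*=-2.7853
Interval (-2.7853, 0).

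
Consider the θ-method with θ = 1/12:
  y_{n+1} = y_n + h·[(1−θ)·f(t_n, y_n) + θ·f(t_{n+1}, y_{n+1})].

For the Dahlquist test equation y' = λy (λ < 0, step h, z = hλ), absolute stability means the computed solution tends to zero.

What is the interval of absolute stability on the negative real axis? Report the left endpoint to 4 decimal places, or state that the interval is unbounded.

Test eqn y'=λy, z=hλ:
  y_{n+1} = y_n + z·[11/12·y_n + 1/12·y_{n+1}] ⇒ (1 − 1/12z)y_{n+1} = (1 + 11/12z)y_n
  R(z) = (1 + 11/12z)/(1 − 1/12z).

Solve |R(x)|<1 on ℝ⁻.
x=-1.78: |R|=0.5501
R=−1: 1+11/12x = −1+1/12x ⇒ -5/6x=2 ⇒ x=2/(-5/6)=-2.4000
Confirm numerically:
  x=-1.821: |R|=0.58107 <1
  x=-1.690: |R|=0.48137 <1
  x=-1.442: |R|=0.28731 <1
  x=-1.220: |R|=0.10741 <1
  x=-2.901: |R|=1.33622 >1
  x=-2.770: |R|=1.25051 >1
  x=-2.622: |R|=1.15183 >1
Stable set (-2.4000, 0).

(-2.4000, 0).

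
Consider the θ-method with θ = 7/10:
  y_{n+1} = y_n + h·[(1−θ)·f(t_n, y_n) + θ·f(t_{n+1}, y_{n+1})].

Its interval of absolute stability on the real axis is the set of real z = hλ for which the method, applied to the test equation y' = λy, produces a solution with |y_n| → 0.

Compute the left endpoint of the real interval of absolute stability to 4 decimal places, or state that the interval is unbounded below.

unbounded; (−∞, 0).

Test eqn y'=λy, z=hλ:
  y_{n+1} = y_n + z·[3/10·y_n + 7/10·y_{n+1}] ⇒ (1 − 7/10z)y_{n+1} = (1 + 3/10z)y_n
  R(z) = (1 + 3/10z)/(1 − 7/10z).

Solve |R(x)|<1 on ℝ⁻.
x=-0.41: |R|=0.6814
x=-2: |R|=0.1667
x=-10: |R|=0.2500
x=-100: |R|=0.4085
θ=7/10≥1/2 ⇒ |1+3/10x|<|1−7/10x| ∀x<0 ⇒ unbounded interval.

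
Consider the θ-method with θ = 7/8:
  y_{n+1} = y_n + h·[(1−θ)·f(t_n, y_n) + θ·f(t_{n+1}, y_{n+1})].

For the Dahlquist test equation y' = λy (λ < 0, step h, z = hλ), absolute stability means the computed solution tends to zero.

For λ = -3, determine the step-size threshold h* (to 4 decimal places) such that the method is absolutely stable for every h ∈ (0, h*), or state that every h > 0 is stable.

Set f=λy, z=hλ:
  y_{n+1} = y_n + z·[1/8·y_n + 7/8·y_{n+1}] ⇒ (1 − 7/8z)y_{n+1} = (1 + 1/8z)y_n
  Hence R(z) = (1 + 1/8z)/(1 − 7/8z).

Need |R(x)|<1, x<0.
x=-1.76: |R|=0.3071
x=-2: |R|=0.2727
x=-10: |R|=0.0256
x=-100: |R|=0.1299
θ=7/8≥1/2 ⇒ |1+1/8x|<|1−7/8x| ∀x<0 ⇒ unbounded interval.

interval (−∞, 0). Any h>0 works for λ=-3.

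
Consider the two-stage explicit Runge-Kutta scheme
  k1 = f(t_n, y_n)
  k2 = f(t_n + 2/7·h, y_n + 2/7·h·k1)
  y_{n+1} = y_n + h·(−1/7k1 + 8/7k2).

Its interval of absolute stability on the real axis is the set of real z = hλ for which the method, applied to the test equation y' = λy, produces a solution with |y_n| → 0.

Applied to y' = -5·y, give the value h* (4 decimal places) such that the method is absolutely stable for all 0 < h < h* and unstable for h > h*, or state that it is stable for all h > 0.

(-3.0625,0); λ=-5 ⇒ h* = (49/16)/5 = 0.6125.

Set f=λy, z=hλ:
  k1=λy_n ⇒ h·k1=z·y_n;  k2=λ(1+2/7z)y_n ⇒ h·k2=z(1+2/7z)y_n
  y_{n+1}/y_n = 1 − 1/7z + 8/7z(1+2/7z) = 1 + z + 16/49z²
  R(z) = 1 + z + 16/49z².

Boundary: |R(x)|=1, x<0.
x=-0.71: |R|=0.4546
R=1: x+16/49x²=0 ⇒ x=−49/16=-3.0625; min R=1−1/(4·16/49)=0.2344>−1
Confirm numerically:
  x=-2.896: |R|=0.84255 <1
  x=-1.527: |R|=0.23438 <1
  x=-1.399: |R|=0.24009 <1
  x=-1.258: |R|=0.25876 <1
  x=-3.600: |R|=1.63184 >1
  x=-3.368: |R|=1.33598 >1
  x=-3.332: |R|=1.29322 >1
So |R|<1 on (-3.0625, 0).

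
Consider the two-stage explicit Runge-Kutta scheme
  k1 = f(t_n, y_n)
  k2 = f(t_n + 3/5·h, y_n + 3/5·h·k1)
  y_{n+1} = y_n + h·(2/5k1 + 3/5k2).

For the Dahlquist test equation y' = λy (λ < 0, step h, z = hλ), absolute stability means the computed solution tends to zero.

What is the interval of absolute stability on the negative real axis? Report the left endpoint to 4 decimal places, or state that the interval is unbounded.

z∈(-2.7778,0).

Test eqn y'=λy, z=hλ:
  k1=λy_n ⇒ h·k1=z·y_n;  k2=λ(1+3/5z)y_n ⇒ h·k2=z(1+3/5z)y_n
  y_{n+1}/y_n = 1 + 2/5z + 3/5z(1+3/5z) = 1 + z + 9/25z²
  ⇒ R(z) = 1 + z + 9/25z².

Need |R(x)|<1, x<0.
x=-1.67: |R|=0.3340
R=1: x+9/25x²=0 ⇒ x=−25/9=-2.7778; min R=1−1/(4·9/25)=0.3056>−1
Confirm numerically:
  x=-2.637: |R|=0.86636 <1
  x=-2.234: |R|=0.56267 <1
  x=-1.797: |R|=0.36552 <1
  x=-1.441: |R|=0.30653 <1
  x=-3.350: |R|=1.69010 >1
  x=-3.238: |R|=1.53647 >1
  x=-2.892: |R|=1.11892 >1
Stable set (-2.7778, 0).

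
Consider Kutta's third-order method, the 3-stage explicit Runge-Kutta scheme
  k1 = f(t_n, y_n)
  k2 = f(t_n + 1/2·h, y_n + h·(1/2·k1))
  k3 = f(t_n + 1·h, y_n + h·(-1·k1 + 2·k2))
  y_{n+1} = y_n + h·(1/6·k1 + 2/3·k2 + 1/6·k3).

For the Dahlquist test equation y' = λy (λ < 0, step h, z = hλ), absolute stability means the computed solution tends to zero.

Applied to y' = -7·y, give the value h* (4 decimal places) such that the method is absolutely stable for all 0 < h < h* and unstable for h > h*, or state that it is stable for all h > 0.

(-2.5127,0); λ=-7 ⇒ h* = 0.3590.

With y'=λy (z=hλ):
  order 3, 3-stage ⇒ R(z)=1+z+z^2/2+z^3/6
  (e.g. R(-1)=0.33333, |R|=0.33333)

Need |R(x)|<1, x<0.
x=-1: |R|=0.3333
|R(-1.23)|=0.2163 |R(-0.94)|=0.3634 |R(-0.78)|=0.4451
Bisect:
  x_lo=-2.8301 |R|=1.6032  x_hi=-0.2106 |R|=0.8100
  mid=-1.52032 |R|=0.04969 →hi
  mid=-2.17519 |R|=0.52477 →hi
  mid=-2.50263 |R|=0.98344 →hi
  mid=-2.66635 |R|=1.27100 →lo
  mid=-2.58449 |R|=1.12191 →lo
  mid=-2.54356 |R|=1.05139 →lo
  mid=-2.52309 |R|=1.01710 →lo
  mid=-2.51286 |R|=1.00019 →lo
  mid=-2.50775 |R|=0.99180 →hi
  mid=-2.51030 |R|=0.99599 →hi
  ...
  [-2.51286,-2.51270] ⇒ x*=-2.5127
Stable set (-2.5127, 0).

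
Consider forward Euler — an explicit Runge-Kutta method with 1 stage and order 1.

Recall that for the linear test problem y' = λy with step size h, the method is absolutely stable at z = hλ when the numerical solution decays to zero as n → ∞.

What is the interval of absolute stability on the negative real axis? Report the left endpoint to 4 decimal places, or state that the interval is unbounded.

z∈(-2.0000,0).

Test eqn y'=λy, z=hλ:
  order 1, 1-stage ⇒ R(z)=1+z
  (e.g. R(-1.73)=-0.73000, |R|=0.73000)

Need |R(x)|<1, x<0.
x=-1.73: |R|=0.7300
|R(-2.18)|=1.1800 |R(-1.74)|=0.7400 |R(-1.02)|=0.0200
Bisect:
  x_lo=-2.7236 |R|=1.7236  x_hi=-0.0508 |R|=0.9492
  mid=-1.38718 |R|=0.38718 →hi
  mid=-2.05537 |R|=1.05537 →lo
  mid=-1.72127 |R|=0.72127 →hi
  mid=-1.88832 |R|=0.88832 →hi
  mid=-1.97184 |R|=0.97184 →hi
  mid=-2.01360 |R|=1.01360 →lo
  mid=-1.99272 |R|=0.99272 →hi
  mid=-2.00316 |R|=1.00316 →lo
  ...
  [-2.00006,-1.99990] ⇒ x*=-2.0000
Interval (-2.0000, 0).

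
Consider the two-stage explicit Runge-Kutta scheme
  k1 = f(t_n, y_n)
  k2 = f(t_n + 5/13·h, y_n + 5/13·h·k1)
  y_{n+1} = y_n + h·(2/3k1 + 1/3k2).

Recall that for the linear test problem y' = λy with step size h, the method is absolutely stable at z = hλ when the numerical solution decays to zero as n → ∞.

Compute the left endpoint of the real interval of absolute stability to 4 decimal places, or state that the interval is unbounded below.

left endpoint -7.8000.

Set f=λy, z=hλ:
  k1=λy_n ⇒ h·k1=z·y_n;  k2=λ(1+5/13z)y_n ⇒ h·k2=z(1+5/13z)y_n
  y_{n+1}/y_n = 1 + 2/3z + 1/3z(1+5/13z) = 1 + z + 5/39z²
  Hence R(z) = 1 + z + 5/39z².

Boundary: |R(x)|=1, x<0.
x=-0.61: |R|=0.4377
R=1: x+5/39x²=0 ⇒ x=−39/5=-7.8000; min R=1−1/(4·5/39)=-0.9500>−1
Confirm numerically:
  x=-6.188: |R|=0.27885 <1
  x=-4.065: |R|=0.94651 <1
  x=-3.962: |R|=0.94951 <1
  x=-7.878: |R|=1.07878 >1
  x=-7.854: |R|=1.05437 >1
So |R|<1 on (-7.8000, 0).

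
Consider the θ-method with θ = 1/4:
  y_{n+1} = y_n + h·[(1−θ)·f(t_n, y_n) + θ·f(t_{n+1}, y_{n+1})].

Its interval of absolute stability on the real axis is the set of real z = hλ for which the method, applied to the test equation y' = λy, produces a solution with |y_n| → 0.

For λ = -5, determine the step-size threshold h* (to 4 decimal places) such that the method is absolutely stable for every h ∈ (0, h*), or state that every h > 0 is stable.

(-4.0000,0); λ=-5 ⇒ h* = (4)/5 = 0.8000.

On y'=λy, z=hλ:
  y_{n+1} = y_n + z·[3/4·y_n + 1/4·y_{n+1}] ⇒ (1 − 1/4z)y_{n+1} = (1 + 3/4z)y_n
  so R(z) = (1 + 3/4z)/(1 − 1/4z).

Find x<0 with |R(x)|<1.
x=-0.8: |R|=0.3333
R=−1: 1+3/4x = −1+1/4x ⇒ -1/2x=2 ⇒ x=2/(-1/2)=-4.0000
Confirm numerically:
  x=-3.860: |R|=0.96438 <1
  x=-3.749: |R|=0.93522 <1
  x=-2.871: |R|=0.67137 <1
  x=-2.154: |R|=0.40006 <1
  x=-4.438: |R|=1.10382 >1
  x=-4.205: |R|=1.04997 >1
Stable set (-4.0000, 0).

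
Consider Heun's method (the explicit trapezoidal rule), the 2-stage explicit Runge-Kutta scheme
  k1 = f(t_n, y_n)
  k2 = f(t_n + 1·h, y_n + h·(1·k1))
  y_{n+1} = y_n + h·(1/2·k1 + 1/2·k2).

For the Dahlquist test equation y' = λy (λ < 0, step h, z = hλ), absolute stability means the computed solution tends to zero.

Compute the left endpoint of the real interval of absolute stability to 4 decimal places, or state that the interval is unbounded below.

Test eqn y'=λy, z=hλ:
  order 2, 2-stage ⇒ R(z)=1+z+z^2/2
  (e.g. R(-0.58)=0.58820, |R|=0.58820)

Find x<0 with |R(x)|<1.
x=-0.58: |R|=0.5882
|R(-2.05)|=1.0512 |R(-1.97)|=0.9704 |R(-1.34)|=0.5578
Bisect:
  x_lo=-2.4995 |R|=1.6243  x_hi=-0.3475 |R|=0.7129
  mid=-1.42353 |R|=0.58969 →hi
  mid=-1.96153 |R|=0.96227 →hi
  mid=-2.23053 |R|=1.25710 →lo
  mid=-2.09603 |R|=1.10064 →lo
  mid=-2.02878 |R|=1.02919 →lo
  mid=-1.99516 |R|=0.99517 →hi
  mid=-2.01197 |R|=1.01204 →lo
  mid=-2.00356 |R|=1.00357 →lo
  mid=-1.99936 |R|=0.99936 →hi
  mid=-2.00146 |R|=1.00146 →lo
  ...
  [-2.00002,-1.99988] ⇒ x*=-2.0000
So |R|<1 on (-2.0000, 0).

z* = -2.0000.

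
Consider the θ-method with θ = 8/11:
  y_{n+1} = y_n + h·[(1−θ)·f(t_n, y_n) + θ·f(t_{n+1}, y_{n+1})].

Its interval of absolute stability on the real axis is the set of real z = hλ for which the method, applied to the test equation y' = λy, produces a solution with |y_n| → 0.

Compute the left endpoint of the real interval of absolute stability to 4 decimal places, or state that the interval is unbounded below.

On y'=λy, z=hλ:
  y_{n+1} = y_n + z·[3/11·y_n + 8/11·y_{n+1}] ⇒ (1 − 8/11z)y_{n+1} = (1 + 3/11z)y_n
  ⇒ R(z) = (1 + 3/11z)/(1 − 8/11z).

Need |R(x)|<1, x<0.
x=-0.68: |R|=0.5450
x=-2: |R|=0.1852
x=-10: |R|=0.2088
x=-100: |R|=0.3564
θ=8/11≥1/2 ⇒ |1+3/11x|<|1−8/11x| ∀x<0 ⇒ unbounded interval.

interval (−∞, 0).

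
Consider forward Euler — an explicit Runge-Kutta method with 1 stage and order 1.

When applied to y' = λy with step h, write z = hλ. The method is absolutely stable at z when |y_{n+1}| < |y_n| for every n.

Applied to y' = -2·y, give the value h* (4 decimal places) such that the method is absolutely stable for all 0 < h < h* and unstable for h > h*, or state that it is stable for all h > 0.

(-2.0000,0); λ=-2 ⇒ h* = 1.0000.

Set f=λy, z=hλ:
  order 1, 1-stage ⇒ R(z)=1+z
  (e.g. R(-1.03)=-0.03000, |R|=0.03000)

Solve |R(x)|<1 on ℝ⁻.
x=-1.03: |R|=0.0300
|R(-1.83)|=0.8300 |R(-1.47)|=0.4700 |R(-0.59)|=0.4100
Bisect:
  x_lo=-2.6353 |R|=1.6353  x_hi=-0.3463 |R|=0.6537
  mid=-1.49079 |R|=0.49079 →hi
  mid=-2.06302 |R|=1.06302 →lo
  mid=-1.77691 |R|=0.77691 →hi
  mid=-1.91996 |R|=0.91996 →hi
  mid=-1.99149 |R|=0.99149 →hi
  mid=-2.02726 |R|=1.02726 →lo
  mid=-2.00938 |R|=1.00938 →lo
  mid=-2.00043 |R|=1.00043 →lo
  mid=-1.99596 |R|=0.99596 →hi
  mid=-1.99820 |R|=0.99820 →hi
  ...
  [-2.00002,-1.99988] ⇒ x*=-2.0000
Stable set (-2.0000, 0).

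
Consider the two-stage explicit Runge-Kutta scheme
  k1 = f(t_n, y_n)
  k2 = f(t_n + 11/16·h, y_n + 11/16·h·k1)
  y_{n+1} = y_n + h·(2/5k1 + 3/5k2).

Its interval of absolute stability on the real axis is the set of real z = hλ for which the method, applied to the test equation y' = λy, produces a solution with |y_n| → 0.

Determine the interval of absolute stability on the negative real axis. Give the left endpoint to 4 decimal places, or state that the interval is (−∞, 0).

With y'=λy (z=hλ):
  k1=λy_n ⇒ h·k1=z·y_n;  k2=λ(1+11/16z)y_n ⇒ h·k2=z(1+11/16z)y_n
  y_{n+1}/y_n = 1 + 2/5z + 3/5z(1+11/16z) = 1 + z + 33/80z²
  R(z) = 1 + z + 33/80z².

Find x<0 with |R(x)|<1.
x=-1.61: |R|=0.4592
R=1: x+33/80x²=0 ⇒ x=−80/33=-2.4242; min R=1−1/(4·33/80)=0.3939>−1
Confirm numerically:
  x=-2.123: |R|=0.73619 <1
  x=-1.511: |R|=0.43079 <1
  x=-1.295: |R|=0.39677 <1
  x=-2.927: |R|=1.60702 >1
  x=-2.662: |R|=1.26108 >1
  x=-2.455: |R|=1.03115 >1
Stable set (-2.4242, 0).

(-2.4242, 0).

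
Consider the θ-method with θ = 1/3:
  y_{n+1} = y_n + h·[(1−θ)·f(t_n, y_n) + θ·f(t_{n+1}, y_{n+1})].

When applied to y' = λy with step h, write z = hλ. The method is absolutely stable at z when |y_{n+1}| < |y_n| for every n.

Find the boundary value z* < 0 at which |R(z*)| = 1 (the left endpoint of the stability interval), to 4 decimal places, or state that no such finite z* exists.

z* = -6.0000.

On y'=λy, z=hλ:
  y_{n+1} = y_n + z·[2/3·y_n + 1/3·y_{n+1}] ⇒ (1 − 1/3z)y_{n+1} = (1 + 2/3z)y_n
  R(z) = (1 + 2/3z)/(1 − 1/3z).

Boundary: |R(x)|=1, x<0.
x=-0.76: |R|=0.3936
R=−1: 1+2/3x = −1+1/3x ⇒ -1/3x=2 ⇒ x=2/(-1/3)=-6.0000
Confirm numerically:
  x=-5.637: |R|=0.95797 <1
  x=-4.573: |R|=0.81157 <1
  x=-4.503: |R|=0.80048 <1
  x=-4.323: |R|=0.77100 <1
  x=-6.535: |R|=1.05611 >1
  x=-6.471: |R|=1.04973 >1
  x=-6.044: |R|=1.00487 >1
Stable set (-6.0000, 0).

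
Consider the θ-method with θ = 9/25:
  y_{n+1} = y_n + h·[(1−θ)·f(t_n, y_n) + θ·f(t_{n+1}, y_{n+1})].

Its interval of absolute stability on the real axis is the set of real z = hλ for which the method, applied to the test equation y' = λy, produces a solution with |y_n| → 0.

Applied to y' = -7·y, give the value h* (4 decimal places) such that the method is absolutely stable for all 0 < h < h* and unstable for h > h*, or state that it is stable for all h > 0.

(-7.1429,0); λ=-7 ⇒ h* = (50/7)/7 = 1.0204.

On y'=λy, z=hλ:
  y_{n+1} = y_n + z·[16/25·y_n + 9/25·y_{n+1}] ⇒ (1 − 9/25z)y_{n+1} = (1 + 16/25z)y_n
  so R(z) = (1 + 16/25z)/(1 − 9/25z).

Boundary: |R(x)|=1, x<0.
x=-0.8: |R|=0.3789
R=−1: 1+16/25x = −1+9/25x ⇒ -7/25x=2 ⇒ x=2/(-7/25)=-7.1429
Confirm numerically:
  x=-6.094: |R|=0.90805 <1
  x=-5.100: |R|=0.79831 <1
  x=-4.110: |R|=0.65753 <1
  x=-7.450: |R|=1.02336 >1
  x=-7.344: |R|=1.01546 >1
  x=-7.268: |R|=1.00969 >1
So |R|<1 on (-7.1429, 0).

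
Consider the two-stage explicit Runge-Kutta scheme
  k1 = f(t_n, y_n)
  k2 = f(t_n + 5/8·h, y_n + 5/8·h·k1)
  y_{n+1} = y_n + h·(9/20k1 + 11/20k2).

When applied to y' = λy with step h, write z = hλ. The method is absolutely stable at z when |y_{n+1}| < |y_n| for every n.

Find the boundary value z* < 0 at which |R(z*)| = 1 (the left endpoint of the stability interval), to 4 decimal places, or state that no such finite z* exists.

On y'=λy, z=hλ:
  k1=λy_n ⇒ h·k1=z·y_n;  k2=λ(1+5/8z)y_n ⇒ h·k2=z(1+5/8z)y_n
  y_{n+1}/y_n = 1 + 9/20z + 11/20z(1+5/8z) = 1 + z + 11/32z²
  ⇒ R(z) = 1 + z + 11/32z².

Solve |R(x)|<1 on ℝ⁻.
x=-1.15: |R|=0.3046
R=1: x+11/32x²=0 ⇒ x=−32/11=-2.9091; min R=1−1/(4·11/32)=0.2727>−1
Confirm numerically:
  x=-1.807: |R|=0.31543 <1
  x=-1.623: |R|=0.28248 <1
  x=-1.596: |R|=0.27961 <1
  x=-1.177: |R|=0.29921 <1
  x=-3.010: |R|=1.10441 >1
  x=-2.950: |R|=1.04148 >1
Stable set (-2.9091, 0).

z* = -2.9091.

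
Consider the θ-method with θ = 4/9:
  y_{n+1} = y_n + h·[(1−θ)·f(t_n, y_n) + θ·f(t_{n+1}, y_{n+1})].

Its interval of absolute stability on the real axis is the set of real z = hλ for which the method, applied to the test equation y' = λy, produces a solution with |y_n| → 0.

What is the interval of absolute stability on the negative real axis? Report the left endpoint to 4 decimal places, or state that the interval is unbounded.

z∈(-18.0000,0).

Set f=λy, z=hλ:
  y_{n+1} = y_n + z·[5/9·y_n + 4/9·y_{n+1}] ⇒ (1 − 4/9z)y_{n+1} = (1 + 5/9z)y_n
  ⇒ R(z) = (1 + 5/9z)/(1 − 4/9z).

Solve |R(x)|<1 on ℝ⁻.
x=-1.1: |R|=0.2612
R=−1: 1+5/9x = −1+4/9x ⇒ -1/9x=2 ⇒ x=2/(-1/9)=-18.0000
Confirm numerically:
  x=-15.903: |R|=0.97112 <1
  x=-14.878: |R|=0.95443 <1
  x=-8.182: |R|=0.76471 <1
  x=-18.429: |R|=1.00519 >1
  x=-18.274: |R|=1.00334 >1
Stable set (-18.0000, 0).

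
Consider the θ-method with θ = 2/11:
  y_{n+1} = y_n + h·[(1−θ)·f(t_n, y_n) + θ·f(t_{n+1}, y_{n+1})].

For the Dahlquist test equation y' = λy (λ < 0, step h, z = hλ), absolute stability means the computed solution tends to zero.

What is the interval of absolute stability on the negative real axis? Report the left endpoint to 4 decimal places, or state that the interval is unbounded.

Set f=λy, z=hλ:
  y_{n+1} = y_n + z·[9/11·y_n + 2/11·y_{n+1}] ⇒ (1 − 2/11z)y_{n+1} = (1 + 9/11z)y_n
  so R(z) = (1 + 9/11z)/(1 − 2/11z).

Need |R(x)|<1, x<0.
x=-1.51: |R|=0.1847
R=−1: 1+9/11x = −1+2/11x ⇒ -7/11x=2 ⇒ x=2/(-7/11)=-3.1429
Confirm numerically:
  x=-2.788: |R|=0.85014 <1
  x=-1.605: |R|=0.24243 <1
  x=-1.291: |R|=0.04558 <1
  x=-3.725: |R|=1.22087 >1
  x=-3.597: |R|=1.17473 >1
Stable set (-3.1429, 0).

(-3.1429, 0).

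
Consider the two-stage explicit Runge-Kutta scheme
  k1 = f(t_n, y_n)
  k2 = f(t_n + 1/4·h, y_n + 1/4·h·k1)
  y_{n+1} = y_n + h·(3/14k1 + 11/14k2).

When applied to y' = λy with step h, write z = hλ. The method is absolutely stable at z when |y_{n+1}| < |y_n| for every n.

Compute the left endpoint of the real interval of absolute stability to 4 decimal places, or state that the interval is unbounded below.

On y'=λy, z=hλ:
  k1=λy_n ⇒ h·k1=z·y_n;  k2=λ(1+1/4z)y_n ⇒ h·k2=z(1+1/4z)y_n
  y_{n+1}/y_n = 1 + 3/14z + 11/14z(1+1/4z) = 1 + z + 11/56z²
  Hence R(z) = 1 + z + 11/56z².

Need |R(x)|<1, x<0.
x=-0.87: |R|=0.2787
R=1: x+11/56x²=0 ⇒ x=−56/11=-5.0909; min R=1−1/(4·11/56)=-0.2727>−1
Confirm numerically:
  x=-4.723: |R|=0.65868 <1
  x=-4.683: |R|=0.62477 <1
  x=-4.160: |R|=0.23931 <1
  x=-2.668: |R|=0.26978 <1
  x=-5.200: |R|=1.11143 >1
  x=-5.177: |R|=1.08755 >1
Interval (-5.0909, 0).

left endpoint -5.0909.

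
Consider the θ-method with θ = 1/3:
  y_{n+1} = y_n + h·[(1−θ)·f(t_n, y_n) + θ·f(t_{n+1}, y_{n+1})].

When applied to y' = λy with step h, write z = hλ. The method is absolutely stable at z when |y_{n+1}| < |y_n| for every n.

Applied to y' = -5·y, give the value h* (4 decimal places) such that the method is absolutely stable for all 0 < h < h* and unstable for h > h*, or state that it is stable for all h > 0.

Set f=λy, z=hλ:
  y_{n+1} = y_n + z·[2/3·y_n + 1/3·y_{n+1}] ⇒ (1 − 1/3z)y_{n+1} = (1 + 2/3z)y_n
  R(z) = (1 + 2/3z)/(1 − 1/3z).

Find x<0 with |R(x)|<1.
x=-0.96: |R|=0.2727
R=−1: 1+2/3x = −1+1/3x ⇒ -1/3x=2 ⇒ x=2/(-1/3)=-6.0000
Confirm numerically:
  x=-4.848: |R|=0.85321 <1
  x=-2.843: |R|=0.45970 <1
  x=-2.562: |R|=0.38188 <1
  x=-6.591: |R|=1.06162 >1
  x=-6.468: |R|=1.04943 >1
  x=-6.205: |R|=1.02227 >1
Interval (-6.0000, 0).

(-6.0000,0); λ=-5 ⇒ h* = (6)/5 = 1.2000.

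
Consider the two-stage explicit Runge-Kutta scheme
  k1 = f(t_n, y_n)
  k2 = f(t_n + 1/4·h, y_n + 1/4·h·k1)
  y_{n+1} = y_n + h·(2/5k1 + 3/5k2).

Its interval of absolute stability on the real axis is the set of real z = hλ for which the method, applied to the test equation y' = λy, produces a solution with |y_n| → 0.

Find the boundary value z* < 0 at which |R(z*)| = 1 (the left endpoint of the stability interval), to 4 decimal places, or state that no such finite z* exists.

Set f=λy, z=hλ:
  k1=λy_n ⇒ h·k1=z·y_n;  k2=λ(1+1/4z)y_n ⇒ h·k2=z(1+1/4z)y_n
  y_{n+1}/y_n = 1 + 2/5z + 3/5z(1+1/4z) = 1 + z + 3/20z²
  Hence R(z) = 1 + z + 3/20z².

Find x<0 with |R(x)|<1.
x=-0.89: |R|=0.2288
R=1: x+3/20x²=0 ⇒ x=−20/3=-6.6667; min R=1−1/(4·3/20)=-0.6667>−1
Confirm numerically:
  x=-5.480: |R|=0.02456 <1
  x=-3.621: |R|=0.65425 <1
  x=-3.091: |R|=0.65786 <1
  x=-7.250: |R|=1.63437 >1
  x=-6.967: |R|=1.31386 >1
  x=-6.928: |R|=1.27158 >1
Interval (-6.6667, 0).

z* = -6.6667.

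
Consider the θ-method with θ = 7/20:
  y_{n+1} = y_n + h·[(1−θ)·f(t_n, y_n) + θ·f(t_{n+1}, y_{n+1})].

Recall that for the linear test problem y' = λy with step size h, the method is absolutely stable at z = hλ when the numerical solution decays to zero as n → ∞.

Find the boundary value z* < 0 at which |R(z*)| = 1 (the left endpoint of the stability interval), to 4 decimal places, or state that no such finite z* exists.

On y'=λy, z=hλ:
  y_{n+1} = y_n + z·[13/20·y_n + 7/20·y_{n+1}] ⇒ (1 − 7/20z)y_{n+1} = (1 + 13/20z)y_n
  Hence R(z) = (1 + 13/20z)/(1 − 7/20z).

Need |R(x)|<1, x<0.
x=-0.81: |R|=0.3689
R=−1: 1+13/20x = −1+7/20x ⇒ -3/10x=2 ⇒ x=2/(-3/10)=-6.6667
Confirm numerically:
  x=-6.081: |R|=0.94384 <1
  x=-5.403: |R|=0.86887 <1
  x=-5.319: |R|=0.85872 <1
  x=-5.296: |R|=0.85590 <1
  x=-7.129: |R|=1.03968 >1
  x=-6.703: |R|=1.00326 >1
So |R|<1 on (-6.6667, 0).

z* = -6.6667.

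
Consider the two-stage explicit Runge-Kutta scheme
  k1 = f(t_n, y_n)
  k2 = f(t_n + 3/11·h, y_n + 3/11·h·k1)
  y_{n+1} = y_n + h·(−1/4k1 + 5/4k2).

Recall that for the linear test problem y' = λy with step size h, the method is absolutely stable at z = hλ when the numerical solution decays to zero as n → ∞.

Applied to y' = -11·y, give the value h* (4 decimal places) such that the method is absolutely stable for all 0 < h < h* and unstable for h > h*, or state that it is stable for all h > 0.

(-2.9333,0); λ=-11 ⇒ h* = (44/15)/11 = 0.2667.

Set f=λy, z=hλ:
  k1=λy_n ⇒ h·k1=z·y_n;  k2=λ(1+3/11z)y_n ⇒ h·k2=z(1+3/11z)y_n
  y_{n+1}/y_n = 1 − 1/4z + 5/4z(1+3/11z) = 1 + z + 15/44z²
  Hence R(z) = 1 + z + 15/44z².

Find x<0 with |R(x)|<1.
x=-0.55: |R|=0.5531
R=1: x+15/44x²=0 ⇒ x=−44/15=-2.9333; min R=1−1/(4·15/44)=0.2667>−1
Confirm numerically:
  x=-1.852: |R|=0.31729 <1
  x=-1.650: |R|=0.27812 <1
  x=-1.466: |R|=0.26667 <1
  x=-3.301: |R|=1.41375 >1
  x=-3.279: |R|=1.38640 >1
  x=-3.190: |R|=1.27912 >1
Interval (-2.9333, 0).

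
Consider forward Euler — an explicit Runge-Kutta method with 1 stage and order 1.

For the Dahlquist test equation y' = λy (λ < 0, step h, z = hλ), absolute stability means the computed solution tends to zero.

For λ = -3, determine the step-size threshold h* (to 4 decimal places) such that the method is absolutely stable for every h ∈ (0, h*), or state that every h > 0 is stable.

Set f=λy, z=hλ:
  order 1, 1-stage ⇒ R(z)=1+z
  (e.g. R(-0.73)=0.27000, |R|=0.27000)

Need |R(x)|<1, x<0.
x=-0.73: |R|=0.2700
|R(-2.1)|=1.1000 |R(-1.91)|=0.9100 |R(-0.61)|=0.3900
Bisect:
  x_lo=-2.3366 |R|=1.3366  x_hi=-0.3203 |R|=0.6797
  mid=-1.32842 |R|=0.32842 →hi
  mid=-1.83249 |R|=0.83249 →hi
  mid=-2.08453 |R|=1.08453 →lo
  mid=-1.95851 |R|=0.95851 →hi
  mid=-2.02152 |R|=1.02152 →lo
  mid=-1.99001 |R|=0.99001 →hi
  mid=-2.00576 |R|=1.00576 →lo
  mid=-1.99789 |R|=0.99789 →hi
  mid=-2.00183 |R|=1.00183 →lo
  ...
  [-2.00010,-1.99998] ⇒ x*=-2.0000
Interval (-2.0000, 0).

(-2.0000,0); λ=-3 ⇒ h* = 0.6667.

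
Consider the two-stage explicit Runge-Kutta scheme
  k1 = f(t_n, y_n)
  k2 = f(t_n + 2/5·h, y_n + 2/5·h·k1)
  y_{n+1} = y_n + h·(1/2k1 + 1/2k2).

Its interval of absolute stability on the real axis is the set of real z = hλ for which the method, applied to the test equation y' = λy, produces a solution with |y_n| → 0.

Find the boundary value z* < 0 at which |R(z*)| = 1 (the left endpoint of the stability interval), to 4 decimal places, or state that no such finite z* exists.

left endpoint -5.0000.

Set f=λy, z=hλ:
  k1=λy_n ⇒ h·k1=z·y_n;  k2=λ(1+2/5z)y_n ⇒ h·k2=z(1+2/5z)y_n
  y_{n+1}/y_n = 1 + 1/2z + 1/2z(1+2/5z) = 1 + z + 1/5z²
  R(z) = 1 + z + 1/5z².

Boundary: |R(x)|=1, x<0.
x=-0.78: |R|=0.3417
R=1: x+1/5x²=0 ⇒ x=−5=-5.0000; min R=1−1/(4·1/5)=-0.2500>−1
Confirm numerically:
  x=-4.751: |R|=0.76340 <1
  x=-4.714: |R|=0.73036 <1
  x=-3.942: |R|=0.16587 <1
  x=-3.590: |R|=0.01238 <1
  x=-5.497: |R|=1.54640 >1
  x=-5.250: |R|=1.26250 >1
Stable set (-5.0000, 0).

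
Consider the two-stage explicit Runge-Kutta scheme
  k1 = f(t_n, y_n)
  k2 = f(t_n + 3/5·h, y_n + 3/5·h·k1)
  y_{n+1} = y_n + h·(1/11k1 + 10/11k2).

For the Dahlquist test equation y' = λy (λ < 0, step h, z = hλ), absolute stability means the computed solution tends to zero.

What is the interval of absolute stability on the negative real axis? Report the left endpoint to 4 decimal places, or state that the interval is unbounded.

z∈(-1.8333,0).

With y'=λy (z=hλ):
  k1=λy_n ⇒ h·k1=z·y_n;  k2=λ(1+3/5z)y_n ⇒ h·k2=z(1+3/5z)y_n
  y_{n+1}/y_n = 1 + 1/11z + 10/11z(1+3/5z) = 1 + z + 6/11z²
  ⇒ R(z) = 1 + z + 6/11z².

Find x<0 with |R(x)|<1.
x=-0.8: |R|=0.5491
R=1: x+6/11x²=0 ⇒ x=−11/6=-1.8333; min R=1−1/(4·6/11)=0.5417>−1
Confirm numerically:
  x=-1.762: |R|=0.93144 <1
  x=-1.581: |R|=0.78240 <1
  x=-1.165: |R|=0.57530 <1
  x=-0.951: |R|=0.54231 <1
  x=-2.413: |R|=1.76295 >1
  x=-2.379: |R|=1.70808 >1
  x=-2.336: |R|=1.64049 >1
Stable set (-1.8333, 0).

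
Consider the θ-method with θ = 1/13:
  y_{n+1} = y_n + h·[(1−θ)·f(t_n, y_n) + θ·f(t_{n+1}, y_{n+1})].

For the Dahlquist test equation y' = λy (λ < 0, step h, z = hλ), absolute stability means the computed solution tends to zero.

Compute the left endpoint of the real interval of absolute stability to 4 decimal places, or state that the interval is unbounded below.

z* = -2.3636.

On y'=λy, z=hλ:
  y_{n+1} = y_n + z·[12/13·y_n + 1/13·y_{n+1}] ⇒ (1 − 1/13z)y_{n+1} = (1 + 12/13z)y_n
  R(z) = (1 + 12/13z)/(1 − 1/13z).

Need |R(x)|<1, x<0.
x=-1.43: |R|=0.2883
R=−1: 1+12/13x = −1+1/13x ⇒ -11/13x=2 ⇒ x=2/(-11/13)=-2.3636
Confirm numerically:
  x=-2.335: |R|=0.97946 <1
  x=-2.050: |R|=0.77076 <1
  x=-1.552: |R|=0.38648 <1
  x=-2.937: |R|=1.39575 >1
  x=-2.877: |R|=1.35567 >1
  x=-2.639: |R|=1.19368 >1
So |R|<1 on (-2.3636, 0).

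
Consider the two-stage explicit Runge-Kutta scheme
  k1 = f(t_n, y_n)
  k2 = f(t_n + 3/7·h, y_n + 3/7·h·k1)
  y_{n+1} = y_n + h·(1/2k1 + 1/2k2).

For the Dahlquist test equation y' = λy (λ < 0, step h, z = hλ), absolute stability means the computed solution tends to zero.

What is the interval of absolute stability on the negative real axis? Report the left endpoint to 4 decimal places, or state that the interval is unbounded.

z∈(-4.6667,0).

With y'=λy (z=hλ):
  k1=λy_n ⇒ h·k1=z·y_n;  k2=λ(1+3/7z)y_n ⇒ h·k2=z(1+3/7z)y_n
  y_{n+1}/y_n = 1 + 1/2z + 1/2z(1+3/7z) = 1 + z + 3/14z²
  R(z) = 1 + z + 3/14z².

Find x<0 with |R(x)|<1.
x=-0.32: |R|=0.7019
R=1: x+3/14x²=0 ⇒ x=−14/3=-4.6667; min R=1−1/(4·3/14)=-0.1667>−1
Confirm numerically:
  x=-4.636: |R|=0.96953 <1
  x=-4.290: |R|=0.65374 <1
  x=-2.952: |R|=0.08465 <1
  x=-5.261: |R|=1.67003 >1
  x=-5.094: |R|=1.46646 >1
So |R|<1 on (-4.6667, 0).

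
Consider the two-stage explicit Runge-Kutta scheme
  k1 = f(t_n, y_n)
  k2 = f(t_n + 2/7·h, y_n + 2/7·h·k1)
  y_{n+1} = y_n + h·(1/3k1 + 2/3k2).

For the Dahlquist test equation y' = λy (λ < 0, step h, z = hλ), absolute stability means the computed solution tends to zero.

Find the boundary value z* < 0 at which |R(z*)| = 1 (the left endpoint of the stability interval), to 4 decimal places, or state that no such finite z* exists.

z* = -5.2500.

With y'=λy (z=hλ):
  k1=λy_n ⇒ h·k1=z·y_n;  k2=λ(1+2/7z)y_n ⇒ h·k2=z(1+2/7z)y_n
  y_{n+1}/y_n = 1 + 1/3z + 2/3z(1+2/7z) = 1 + z + 4/21z²
  R(z) = 1 + z + 4/21z².

Boundary: |R(x)|=1, x<0.
x=-0.71: |R|=0.3860
R=1: x+4/21x²=0 ⇒ x=−21/4=-5.2500; min R=1−1/(4·4/21)=-0.3125>−1
Confirm numerically:
  x=-4.975: |R|=0.73940 <1
  x=-4.853: |R|=0.63302 <1
  x=-3.167: |R|=0.25654 <1
  x=-3.139: |R|=0.26218 <1
  x=-5.725: |R|=1.51798 >1
  x=-5.504: |R|=1.26629 >1
  x=-5.335: |R|=1.08638 >1
So |R|<1 on (-5.2500, 0).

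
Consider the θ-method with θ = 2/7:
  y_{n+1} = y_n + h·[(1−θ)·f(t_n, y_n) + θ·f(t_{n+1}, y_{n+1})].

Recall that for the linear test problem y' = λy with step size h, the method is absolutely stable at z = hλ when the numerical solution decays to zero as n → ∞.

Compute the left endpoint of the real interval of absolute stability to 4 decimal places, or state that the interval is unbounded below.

Test eqn y'=λy, z=hλ:
  y_{n+1} = y_n + z·[5/7·y_n + 2/7·y_{n+1}] ⇒ (1 − 2/7z)y_{n+1} = (1 + 5/7z)y_n
  Hence R(z) = (1 + 5/7z)/(1 − 2/7z).

Need |R(x)|<1, x<0.
x=-1.5: |R|=0.0500
R=−1: 1+5/7x = −1+2/7x ⇒ -3/7x=2 ⇒ x=2/(-3/7)=-4.6667
Confirm numerically:
  x=-4.175: |R|=0.90391 <1
  x=-3.448: |R|=0.73690 <1
  x=-2.641: |R|=0.50521 <1
  x=-5.185: |R|=1.08952 >1
  x=-4.992: |R|=1.05747 >1
Interval (-4.6667, 0).

left endpoint -4.6667.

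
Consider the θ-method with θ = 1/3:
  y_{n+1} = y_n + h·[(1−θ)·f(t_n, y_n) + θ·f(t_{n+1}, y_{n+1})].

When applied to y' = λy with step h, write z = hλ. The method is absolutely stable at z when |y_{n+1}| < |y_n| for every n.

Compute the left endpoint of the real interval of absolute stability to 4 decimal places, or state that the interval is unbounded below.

On y'=λy, z=hλ:
  y_{n+1} = y_n + z·[2/3·y_n + 1/3·y_{n+1}] ⇒ (1 − 1/3z)y_{n+1} = (1 + 2/3z)y_n
  so R(z) = (1 + 2/3z)/(1 − 1/3z).

Boundary: |R(x)|=1, x<0.
x=-1.77: |R|=0.1132
R=−1: 1+2/3x = −1+1/3x ⇒ -1/3x=2 ⇒ x=2/(-1/3)=-6.0000
Confirm numerically:
  x=-5.835: |R|=0.98132 <1
  x=-3.437: |R|=0.60183 <1
  x=-2.734: |R|=0.43042 <1
  x=-6.589: |R|=1.06142 >1
  x=-6.447: |R|=1.04732 >1
  x=-6.175: |R|=1.01907 >1
Interval (-6.0000, 0).

z* = -6.0000.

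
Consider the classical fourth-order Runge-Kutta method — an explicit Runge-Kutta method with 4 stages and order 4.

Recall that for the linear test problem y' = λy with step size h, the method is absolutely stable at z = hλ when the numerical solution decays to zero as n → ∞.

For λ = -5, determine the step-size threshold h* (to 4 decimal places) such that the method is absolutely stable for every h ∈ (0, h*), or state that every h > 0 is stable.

Set f=λy, z=hλ:
  order 4, 4-stage ⇒ R(z)=1+z+z^2/2+z^3/6+z^4/24
  (e.g. R(-1.51)=0.27284, |R|=0.27284)

Solve |R(x)|<1 on ℝ⁻.
x=-1.51: |R|=0.2728
|R(-2.79)|=1.0071 |R(-2.33)|=0.5043 |R(-0.82)|=0.4431
Bisect:
  x_lo=-3.4397 |R|=2.5259  x_hi=-0.3899 |R|=0.6772
  mid=-1.91480 |R|=0.30846 →hi
  mid=-2.67723 |R|=0.84893 →hi
  mid=-3.05845 |R|=1.49624 →lo
  mid=-2.86784 |R|=1.13176 →lo
  mid=-2.77254 |R|=0.98094 →hi
  mid=-2.82019 |R|=1.05390 →lo
  mid=-2.79636 |R|=1.01682 →lo
  mid=-2.78445 |R|=0.99873 →hi
  ...
  [-2.78538,-2.78520] ⇒ x*=-2.7853
Interval (-2.7853, 0).

(-2.7853,0); λ=-5 ⇒ h* = 0.5571.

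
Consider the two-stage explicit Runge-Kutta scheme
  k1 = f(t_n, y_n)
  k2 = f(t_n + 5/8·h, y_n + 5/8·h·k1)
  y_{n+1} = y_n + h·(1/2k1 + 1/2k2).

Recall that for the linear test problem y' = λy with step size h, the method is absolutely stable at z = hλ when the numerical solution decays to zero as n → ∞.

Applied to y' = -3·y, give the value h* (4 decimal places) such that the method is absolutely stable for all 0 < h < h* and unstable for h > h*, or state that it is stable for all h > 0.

(-3.2000,0); λ=-3 ⇒ h* = (16/5)/3 = 1.0667.

With y'=λy (z=hλ):
  k1=λy_n ⇒ h·k1=z·y_n;  k2=λ(1+5/8z)y_n ⇒ h·k2=z(1+5/8z)y_n
  y_{n+1}/y_n = 1 + 1/2z + 1/2z(1+5/8z) = 1 + z + 5/16z²
  ⇒ R(z) = 1 + z + 5/16z².

Need |R(x)|<1, x<0.
x=-1.59: |R|=0.2000
R=1: x+5/16x²=0 ⇒ x=−16/5=-3.2000; min R=1−1/(4·5/16)=0.2000>−1
Confirm numerically:
  x=-2.905: |R|=0.73220 <1
  x=-2.805: |R|=0.65376 <1
  x=-2.633: |R|=0.53347 <1
  x=-2.439: |R|=0.41998 <1
  x=-3.318: |R|=1.12235 >1
  x=-3.254: |R|=1.05491 >1
Interval (-3.2000, 0).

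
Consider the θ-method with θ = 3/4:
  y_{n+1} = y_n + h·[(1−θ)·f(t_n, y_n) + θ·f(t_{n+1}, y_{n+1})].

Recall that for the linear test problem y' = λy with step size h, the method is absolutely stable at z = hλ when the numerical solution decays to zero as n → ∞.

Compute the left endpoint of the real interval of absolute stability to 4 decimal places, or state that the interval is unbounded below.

With y'=λy (z=hλ):
  y_{n+1} = y_n + z·[1/4·y_n + 3/4·y_{n+1}] ⇒ (1 − 3/4z)y_{n+1} = (1 + 1/4z)y_n
  R(z) = (1 + 1/4z)/(1 − 3/4z).

Need |R(x)|<1, x<0.
x=-0.36: |R|=0.7165
x=-2: |R|=0.2000
x=-10: |R|=0.1765
x=-100: |R|=0.3158
θ=3/4≥1/2 ⇒ |1+1/4x|<|1−3/4x| ∀x<0 ⇒ unbounded interval.

(−∞, 0) — no finite endpoint.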